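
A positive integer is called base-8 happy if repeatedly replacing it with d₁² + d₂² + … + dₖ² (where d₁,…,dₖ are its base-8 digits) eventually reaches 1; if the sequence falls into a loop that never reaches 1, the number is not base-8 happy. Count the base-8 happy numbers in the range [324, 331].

324: 324 → 41 → 26 → 13 → 26  — not base-8 happy
325: 325 → 50 → 40 → 25 → 10 → 5 → 25  — not base-8 happy
326: 326 → 61 → 74 → 6 → 36 → 32 → 16 → 4 → 16  — not base-8 happy
327: 327 → 74 → 6 → 36 → 32 → 16 → 4 → 16  — not base-8 happy
328: 328 → 26 → 13 → 26  — not base-8 happy
329: 329 → 27 → 18 → 8 → 1  — base-8 happy
330: 330 → 30 → 45 → 50 → 40 → 25 → 10 → 5 → 25  — not base-8 happy
331: 331 → 35 → 25 → 10 → 5 → 25  — not base-8 happy
base-8 happy: 329

1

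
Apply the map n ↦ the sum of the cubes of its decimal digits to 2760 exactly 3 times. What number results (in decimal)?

2760 → 2³ + 7³ + 6³ + 0³ = 8 + 343 + 216 + 0 = 567
567 → 5³ + 6³ + 7³ = 125 + 216 + 343 = 684
684 → 6³ + 8³ + 4³ = 216 + 512 + 64 = 792

792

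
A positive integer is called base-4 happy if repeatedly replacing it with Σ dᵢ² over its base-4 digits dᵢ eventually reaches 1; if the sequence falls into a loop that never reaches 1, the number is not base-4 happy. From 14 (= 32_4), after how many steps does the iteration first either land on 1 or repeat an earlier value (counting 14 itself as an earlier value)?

14 = (3,2)_4 → 3² + 2² = 9 + 4 = 13
13 = (3,1)_4 → 3² + 1² = 9 + 1 = 10
10 = (2,2)_4 → 2² + 2² = 4 + 4 = 8
8 = (2,0)_4 → 2² + 0² = 4 + 0 = 4
4 = (1,0)_4 → 1² + 0² = 1 + 0 = 1  — reached 1.
That took 5 steps.

5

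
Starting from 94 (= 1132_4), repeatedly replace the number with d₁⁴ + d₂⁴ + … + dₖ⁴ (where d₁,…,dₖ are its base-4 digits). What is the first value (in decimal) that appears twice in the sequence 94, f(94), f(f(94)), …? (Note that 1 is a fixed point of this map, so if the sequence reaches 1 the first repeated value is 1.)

94 = (1,1,3,2)_4 → 99
99 = (1,2,0,3)_4 → 98
98 = (1,2,0,2)_4 → 33
33 = (2,0,1)_4 → 17
17 = (1,0,1)_4 → 2
2 = (2)_4 → 16
16 = (1,0,0)_4 → 1  — reached the fixed point 1.
1 → 1, so 1 is the first repeated value.

1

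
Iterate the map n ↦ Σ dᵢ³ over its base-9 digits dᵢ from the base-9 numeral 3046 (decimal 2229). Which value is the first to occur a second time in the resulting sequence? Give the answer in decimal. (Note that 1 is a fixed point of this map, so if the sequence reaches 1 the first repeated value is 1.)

2229 = (3,0,4,6)_9 → 3³ + 0³ + 4³ + 6³ = 307
307 = (3,7,1)_9 → 3³ + 7³ + 1³ = 371
371 = (4,5,2)_9 → 4³ + 5³ + 2³ = 197
197 = (2,3,8)_9 → 2³ + 3³ + 8³ = 547
547 = (6,6,7)_9 → 6³ + 6³ + 7³ = 775
775 = (1,0,5,1)_9 → 1³ + 0³ + 5³ + 1³ = 127
127 = (1,5,1)_9 → 1³ + 5³ + 1³ = 127  — 127 already appeared earlier.

127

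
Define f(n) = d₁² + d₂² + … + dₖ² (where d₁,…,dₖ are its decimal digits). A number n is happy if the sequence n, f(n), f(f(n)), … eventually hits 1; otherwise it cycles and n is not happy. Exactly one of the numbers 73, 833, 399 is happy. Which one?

833

73: 73 → 58 → 89 → 145 → 42 → 20 → 4 → 16 → 37 → 58  — repeats 58 (not happy)
833: 833 → 82 → 68 → 100 → 1  — reaches 1 (happy)
399: 399 → 171 → 51 → 26 → 40 → 16 → 37 → 58 → 89 → 145 → 42 → 20 → 4 → 16  — repeats 16 (not happy)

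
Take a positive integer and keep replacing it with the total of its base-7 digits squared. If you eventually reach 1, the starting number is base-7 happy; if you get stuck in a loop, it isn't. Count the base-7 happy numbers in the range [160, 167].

1

160: 160 → 46 → 52 → 10 → 10  (repeats 10)
161: 161 → 13 → 37 → 29 → 17 → 13  (repeats 13)
162: 162 → 14 → 4 → 16 → 8 → 2 → 4  (repeats 4)
163: 163 → 17 → 13 → 37 → 29 → 17  (repeats 17)
164: 164 → 22 → 10 → 10  (repeats 10)
165: 165 → 29 → 17 → 13 → 37 → 29  (repeats 29)
166: 166 → 38 → 34 → 52 → 10 → 10  (repeats 10)
167: 167 → 49 → 1  (reaches 1)
base-7 happy: 167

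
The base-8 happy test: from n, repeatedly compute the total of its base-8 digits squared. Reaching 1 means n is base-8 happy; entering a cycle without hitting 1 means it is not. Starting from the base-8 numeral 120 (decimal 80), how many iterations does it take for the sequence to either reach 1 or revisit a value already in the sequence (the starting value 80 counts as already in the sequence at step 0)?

80 = (1,2,0)_8 → 1² + 2² + 0² = 1 + 4 + 0 = 5
5 = (5)_8 → 5² = 25
25 = (3,1)_8 → 3² + 1² = 9 + 1 = 10
10 = (1,2)_8 → 1² + 2² = 1 + 4 = 5  — 5 repeats.
That took 4 steps.

4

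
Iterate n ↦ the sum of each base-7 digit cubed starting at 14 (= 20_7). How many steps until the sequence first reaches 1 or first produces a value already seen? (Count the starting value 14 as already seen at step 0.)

3

14 = (2,0)_7 → 2³ + 0³ = 8 + 0 = 8
8 = (1,1)_7 → 1³ + 1³ = 1 + 1 = 2
2 = (2)_7 → 2³ = 8  — 8 repeats.
That took 3 steps.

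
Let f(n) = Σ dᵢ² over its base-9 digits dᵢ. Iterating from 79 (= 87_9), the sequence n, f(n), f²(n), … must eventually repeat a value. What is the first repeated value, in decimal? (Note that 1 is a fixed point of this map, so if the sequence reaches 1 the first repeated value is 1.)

79 = (8,7)_9 → 8² + 7² = 113
113 = (1,3,5)_9 → 1² + 3² + 5² = 35
35 = (3,8)_9 → 3² + 8² = 73
73 = (8,1)_9 → 8² + 1² = 65
65 = (7,2)_9 → 7² + 2² = 53
53 = (5,8)_9 → 5² + 8² = 89
89 = (1,0,8)_9 → 1² + 0² + 8² = 65  — 65 already appeared earlier.

65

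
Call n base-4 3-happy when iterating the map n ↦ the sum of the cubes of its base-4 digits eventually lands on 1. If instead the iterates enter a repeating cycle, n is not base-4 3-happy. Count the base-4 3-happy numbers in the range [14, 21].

1

14: 14 → 35 → 35  — not base-4 3-happy
15: 15 → 54 → 36 → 9 → 9  — not base-4 3-happy
16: 16 → 1  — base-4 3-happy
17: 17 → 2 → 8 → 8  — not base-4 3-happy
18: 18 → 9 → 9  — not base-4 3-happy
19: 19 → 28 → 28  — not base-4 3-happy
20: 20 → 2 → 8 → 8  — not base-4 3-happy
21: 21 → 3 → 27 → 36 → 9 → 9  — not base-4 3-happy
base-4 3-happy: 16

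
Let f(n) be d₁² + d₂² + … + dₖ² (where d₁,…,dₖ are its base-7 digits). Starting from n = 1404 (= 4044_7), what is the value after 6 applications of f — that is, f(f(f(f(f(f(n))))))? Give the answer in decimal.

1404 = (4,0,4,4)_7 → 48
48 = (6,6)_7 → 72
72 = (1,3,2)_7 → 14
14 = (2,0)_7 → 4
4 = (4)_7 → 16
16 = (2,2)_7 → 8

8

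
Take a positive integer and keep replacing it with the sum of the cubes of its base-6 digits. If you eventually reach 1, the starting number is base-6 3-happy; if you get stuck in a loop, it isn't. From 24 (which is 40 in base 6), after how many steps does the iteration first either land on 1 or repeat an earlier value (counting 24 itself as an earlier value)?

5

24 = (4,0)_6 → 4³ + 0³ = 64 + 0 = 64
64 = (1,4,4)_6 → 1³ + 4³ + 4³ = 1 + 64 + 64 = 129
129 = (3,3,3)_6 → 3³ + 3³ + 3³ = 27 + 27 + 27 = 81
81 = (2,1,3)_6 → 2³ + 1³ + 3³ = 8 + 1 + 27 = 36
36 = (1,0,0)_6 → 1³ + 0³ + 0³ = 1 + 0 + 0 = 1  — reached 1.
That took 5 steps.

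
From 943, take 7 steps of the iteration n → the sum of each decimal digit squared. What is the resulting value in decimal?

943 → 9² + 4² + 3² = 106
106 → 1² + 0² + 6² = 37
37 → 3² + 7² = 58
58 → 5² + 8² = 89
89 → 8² + 9² = 145
145 → 1² + 4² + 5² = 42
42 → 4² + 2² = 20

20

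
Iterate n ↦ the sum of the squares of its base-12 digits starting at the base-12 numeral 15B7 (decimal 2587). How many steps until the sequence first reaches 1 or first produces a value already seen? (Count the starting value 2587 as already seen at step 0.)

2587 = (1,5,11,7)_12 → 1² + 5² + 11² + 7² = 1 + 25 + 121 + 49 = 196
196 = (1,4,4)_12 → 1² + 4² + 4² = 1 + 16 + 16 = 33
33 = (2,9)_12 → 2² + 9² = 4 + 81 = 85
85 = (7,1)_12 → 7² + 1² = 49 + 1 = 50
50 = (4,2)_12 → 4² + 2² = 16 + 4 = 20
20 = (1,8)_12 → 1² + 8² = 1 + 64 = 65
65 = (5,5)_12 → 5² + 5² = 25 + 25 = 50  — 50 repeats.
That took 7 steps.

7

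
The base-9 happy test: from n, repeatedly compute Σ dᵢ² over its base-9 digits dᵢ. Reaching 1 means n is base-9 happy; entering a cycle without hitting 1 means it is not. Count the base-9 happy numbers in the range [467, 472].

467: 467 → 125 → 81 → 1  (reaches 1)
468: 468 → 74 → 68 → 74  (repeats 74)
469: 469 → 75 → 73 → 65 → 53 → 89 → 65  (repeats 65)
470: 470 → 78 → 100 → 6 → 36 → 16 → 50 → 50  (repeats 50)
471: 471 → 83 → 5 → 25 → 53 → 89 → 65 → 53  (repeats 53)
472: 472 → 90 → 2 → 4 → 16 → 50 → 50  (repeats 50)
base-9 happy: 467

1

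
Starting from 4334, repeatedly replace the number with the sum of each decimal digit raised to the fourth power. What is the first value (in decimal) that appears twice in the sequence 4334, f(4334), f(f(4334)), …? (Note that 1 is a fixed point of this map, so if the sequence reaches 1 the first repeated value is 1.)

13139

4334 → 4⁴ + 3⁴ + 3⁴ + 4⁴ = 674
674 → 6⁴ + 7⁴ + 4⁴ = 3953
3953 → 3⁴ + 9⁴ + 5⁴ + 3⁴ = 7348
7348 → 7⁴ + 3⁴ + 4⁴ + 8⁴ = 6834
6834 → 6⁴ + 8⁴ + 3⁴ + 4⁴ = 5729
5729 → 5⁴ + 7⁴ + 2⁴ + 9⁴ = 9603
9603 → 9⁴ + 6⁴ + 0⁴ + 3⁴ = 7938
7938 → 7⁴ + 9⁴ + 3⁴ + 8⁴ = 13139
13139 → 1⁴ + 3⁴ + 1⁴ + 3⁴ + 9⁴ = 6725
6725 → 6⁴ + 7⁴ + 2⁴ + 5⁴ = 4338
4338 → 4⁴ + 3⁴ + 3⁴ + 8⁴ = 4514
4514 → 4⁴ + 5⁴ + 1⁴ + 4⁴ = 1138
1138 → 1⁴ + 1⁴ + 3⁴ + 8⁴ = 4179
4179 → 4⁴ + 1⁴ + 7⁴ + 9⁴ = 9219
9219 → 9⁴ + 2⁴ + 1⁴ + 9⁴ = 13139  — 13139 already appeared earlier.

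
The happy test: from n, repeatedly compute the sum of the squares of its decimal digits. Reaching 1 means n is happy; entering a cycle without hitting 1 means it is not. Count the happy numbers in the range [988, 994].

988: 988 → 209 → 85 → 89 → 145 → 42 → 20 → 4 → 16 → 37 → 58 → 89  — not happy
989: 989 → 226 → 44 → 32 → 13 → 10 → 1  — happy
990: 990 → 162 → 41 → 17 → 50 → 25 → 29 → 85 → 89 → 145 → 42 → 20 → 4 → 16 → 37 → 58 → 89  — not happy
991: 991 → 163 → 46 → 52 → 29 → 85 → 89 → 145 → 42 → 20 → 4 → 16 → 37 → 58 → 89  — not happy
992: 992 → 166 → 73 → 58 → 89 → 145 → 42 → 20 → 4 → 16 → 37 → 58  — not happy
993: 993 → 171 → 51 → 26 → 40 → 16 → 37 → 58 → 89 → 145 → 42 → 20 → 4 → 16  — not happy
994: 994 → 178 → 114 → 18 → 65 → 61 → 37 → 58 → 89 → 145 → 42 → 20 → 4 → 16 → 37  — not happy
happy: 989

1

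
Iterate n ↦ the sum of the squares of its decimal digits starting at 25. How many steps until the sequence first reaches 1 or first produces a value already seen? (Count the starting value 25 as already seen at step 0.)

25 → 2² + 5² = 29
29 → 2² + 9² = 85
85 → 8² + 5² = 89
89 → 8² + 9² = 145
145 → 1² + 4² + 5² = 42
42 → 4² + 2² = 20
20 → 2² + 0² = 4
4 → 4² = 16
16 → 1² + 6² = 37
37 → 3² + 7² = 58
58 → 5² + 8² = 89  — 89 repeats.
That took 11 steps.

11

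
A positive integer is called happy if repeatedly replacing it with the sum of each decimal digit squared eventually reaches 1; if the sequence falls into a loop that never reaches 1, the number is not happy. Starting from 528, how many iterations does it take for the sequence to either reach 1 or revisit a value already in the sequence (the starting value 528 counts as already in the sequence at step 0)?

528 → 5² + 2² + 8² = 25 + 4 + 64 = 93
93 → 9² + 3² = 81 + 9 = 90
90 → 9² + 0² = 81 + 0 = 81
81 → 8² + 1² = 64 + 1 = 65
65 → 6² + 5² = 36 + 25 = 61
61 → 6² + 1² = 36 + 1 = 37
37 → 3² + 7² = 9 + 49 = 58
58 → 5² + 8² = 25 + 64 = 89
89 → 8² + 9² = 64 + 81 = 145
145 → 1² + 4² + 5² = 1 + 16 + 25 = 42
42 → 4² + 2² = 16 + 4 = 20
20 → 2² + 0² = 4 + 0 = 4
4 → 4² = 16
16 → 1² + 6² = 1 + 36 = 37  — 37 repeats.
That took 14 steps.

14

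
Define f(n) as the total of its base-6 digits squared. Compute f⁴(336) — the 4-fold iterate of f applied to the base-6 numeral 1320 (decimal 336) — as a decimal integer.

336 = (1,3,2,0)_6 → 1² + 3² + 2² + 0² = 1 + 9 + 4 + 0 = 14
14 = (2,2)_6 → 2² + 2² = 4 + 4 = 8
8 = (1,2)_6 → 1² + 2² = 1 + 4 = 5
5 = (5)_6 → 5² = 25

25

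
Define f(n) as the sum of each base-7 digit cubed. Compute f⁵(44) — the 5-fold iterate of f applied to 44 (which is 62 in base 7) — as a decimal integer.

44 = (6,2)_7 → 6³ + 2³ = 224
224 = (4,4,0)_7 → 4³ + 4³ + 0³ = 128
128 = (2,4,2)_7 → 2³ + 4³ + 2³ = 80
80 = (1,4,3)_7 → 1³ + 4³ + 3³ = 92
92 = (1,6,1)_7 → 1³ + 6³ + 1³ = 218

218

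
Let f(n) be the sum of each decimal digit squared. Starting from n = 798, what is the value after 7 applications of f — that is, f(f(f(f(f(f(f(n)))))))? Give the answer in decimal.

798 → 7² + 9² + 8² = 194
194 → 1² + 9² + 4² = 98
98 → 9² + 8² = 145
145 → 1² + 4² + 5² = 42
42 → 4² + 2² = 20
20 → 2² + 0² = 4
4 → 4² = 16

16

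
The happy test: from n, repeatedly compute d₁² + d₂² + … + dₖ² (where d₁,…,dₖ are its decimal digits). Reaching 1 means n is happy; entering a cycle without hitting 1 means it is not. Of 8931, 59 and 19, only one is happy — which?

8931: 8931 → 155 → 51 → 26 → 40 → 16 → 37 → 58 → 89 → 145 → 42 → 20 → 4 → 16  — repeats 16 (not happy)
59: 59 → 106 → 37 → 58 → 89 → 145 → 42 → 20 → 4 → 16 → 37  — repeats 37 (not happy)
19: 19 → 82 → 68 → 100 → 1  — reaches 1 (happy)

19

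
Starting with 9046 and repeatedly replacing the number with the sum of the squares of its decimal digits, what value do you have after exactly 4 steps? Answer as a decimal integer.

9046 → 9² + 0² + 4² + 6² = 133
133 → 1² + 3² + 3² = 19
19 → 1² + 9² = 82
82 → 8² + 2² = 68

68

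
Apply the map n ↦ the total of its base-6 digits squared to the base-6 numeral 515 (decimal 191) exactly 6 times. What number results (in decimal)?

191 = (5,1,5)_6 → 5² + 1² + 5² = 25 + 1 + 25 = 51
51 = (1,2,3)_6 → 1² + 2² + 3² = 1 + 4 + 9 = 14
14 = (2,2)_6 → 2² + 2² = 4 + 4 = 8
8 = (1,2)_6 → 1² + 2² = 1 + 4 = 5
5 = (5)_6 → 5² = 25
25 = (4,1)_6 → 4² + 1² = 16 + 1 = 17

17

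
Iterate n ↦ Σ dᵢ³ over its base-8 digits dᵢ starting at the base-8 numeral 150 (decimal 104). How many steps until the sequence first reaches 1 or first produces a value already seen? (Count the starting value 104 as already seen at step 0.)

104 = (1,5,0)_8 → 1³ + 5³ + 0³ = 1 + 125 + 0 = 126
126 = (1,7,6)_8 → 1³ + 7³ + 6³ = 1 + 343 + 216 = 560
560 = (1,0,6,0)_8 → 1³ + 0³ + 6³ + 0³ = 1 + 0 + 216 + 0 = 217
217 = (3,3,1)_8 → 3³ + 3³ + 1³ = 27 + 27 + 1 = 55
55 = (6,7)_8 → 6³ + 7³ = 216 + 343 = 559
559 = (1,0,5,7)_8 → 1³ + 0³ + 5³ + 7³ = 1 + 0 + 125 + 343 = 469
469 = (7,2,5)_8 → 7³ + 2³ + 5³ = 343 + 8 + 125 = 476
476 = (7,3,4)_8 → 7³ + 3³ + 4³ = 343 + 27 + 64 = 434
434 = (6,6,2)_8 → 6³ + 6³ + 2³ = 216 + 216 + 8 = 440
440 = (6,7,0)_8 → 6³ + 7³ + 0³ = 216 + 343 + 0 = 559  — 559 repeats.
That took 10 steps.

10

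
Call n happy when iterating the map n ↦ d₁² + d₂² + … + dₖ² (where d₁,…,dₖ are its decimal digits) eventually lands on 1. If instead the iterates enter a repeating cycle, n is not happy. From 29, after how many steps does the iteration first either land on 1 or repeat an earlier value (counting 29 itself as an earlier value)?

10

29 → 2² + 9² = 4 + 81 = 85
85 → 8² + 5² = 64 + 25 = 89
89 → 8² + 9² = 64 + 81 = 145
145 → 1² + 4² + 5² = 1 + 16 + 25 = 42
42 → 4² + 2² = 16 + 4 = 20
20 → 2² + 0² = 4 + 0 = 4
4 → 4² = 16
16 → 1² + 6² = 1 + 36 = 37
37 → 3² + 7² = 9 + 49 = 58
58 → 5² + 8² = 25 + 64 = 89  — 89 repeats.
That took 10 steps.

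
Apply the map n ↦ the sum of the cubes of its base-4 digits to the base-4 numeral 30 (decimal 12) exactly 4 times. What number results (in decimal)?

9

12 = (3,0)_4 → 27
27 = (1,2,3)_4 → 36
36 = (2,1,0)_4 → 9
9 = (2,1)_4 → 9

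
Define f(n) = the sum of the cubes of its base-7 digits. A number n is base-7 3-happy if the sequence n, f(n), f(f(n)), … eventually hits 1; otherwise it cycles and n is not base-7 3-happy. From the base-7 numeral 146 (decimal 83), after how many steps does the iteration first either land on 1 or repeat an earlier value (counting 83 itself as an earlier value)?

11

83 = (1,4,6)_7 → 1³ + 4³ + 6³ = 1 + 64 + 216 = 281
281 = (5,5,1)_7 → 5³ + 5³ + 1³ = 125 + 125 + 1 = 251
251 = (5,0,6)_7 → 5³ + 0³ + 6³ = 125 + 0 + 216 = 341
341 = (6,6,5)_7 → 6³ + 6³ + 5³ = 216 + 216 + 125 = 557
557 = (1,4,2,4)_7 → 1³ + 4³ + 2³ + 4³ = 1 + 64 + 8 + 64 = 137
137 = (2,5,4)_7 → 2³ + 5³ + 4³ = 8 + 125 + 64 = 197
197 = (4,0,1)_7 → 4³ + 0³ + 1³ = 64 + 0 + 1 = 65
65 = (1,2,2)_7 → 1³ + 2³ + 2³ = 1 + 8 + 8 = 17
17 = (2,3)_7 → 2³ + 3³ = 8 + 27 = 35
35 = (5,0)_7 → 5³ + 0³ = 125 + 0 = 125
125 = (2,3,6)_7 → 2³ + 3³ + 6³ = 8 + 27 + 216 = 251  — 251 repeats.
That took 11 steps.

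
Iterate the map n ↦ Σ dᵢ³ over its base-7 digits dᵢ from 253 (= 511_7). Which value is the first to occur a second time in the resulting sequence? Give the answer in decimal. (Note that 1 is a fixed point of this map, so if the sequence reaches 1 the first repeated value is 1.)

253 = (5,1,1)_7 → 5³ + 1³ + 1³ = 127
127 = (2,4,1)_7 → 2³ + 4³ + 1³ = 73
73 = (1,3,3)_7 → 1³ + 3³ + 3³ = 55
55 = (1,0,6)_7 → 1³ + 0³ + 6³ = 217
217 = (4,3,0)_7 → 4³ + 3³ + 0³ = 91
91 = (1,6,0)_7 → 1³ + 6³ + 0³ = 217  — 217 already appeared earlier.

217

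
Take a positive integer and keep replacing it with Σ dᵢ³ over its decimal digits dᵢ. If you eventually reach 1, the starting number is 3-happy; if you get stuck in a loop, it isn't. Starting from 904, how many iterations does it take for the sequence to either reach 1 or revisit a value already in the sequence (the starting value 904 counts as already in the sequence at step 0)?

5

904 → 9³ + 0³ + 4³ = 729 + 0 + 64 = 793
793 → 7³ + 9³ + 3³ = 343 + 729 + 27 = 1099
1099 → 1³ + 0³ + 9³ + 9³ = 1 + 0 + 729 + 729 = 1459
1459 → 1³ + 4³ + 5³ + 9³ = 1 + 64 + 125 + 729 = 919
919 → 9³ + 1³ + 9³ = 729 + 1 + 729 = 1459  — 1459 repeats.
That took 5 steps.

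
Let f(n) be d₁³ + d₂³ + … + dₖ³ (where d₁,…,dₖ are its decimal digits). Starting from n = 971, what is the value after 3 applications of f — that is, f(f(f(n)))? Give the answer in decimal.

971 → 9³ + 7³ + 1³ = 729 + 343 + 1 = 1073
1073 → 1³ + 0³ + 7³ + 3³ = 1 + 0 + 343 + 27 = 371
371 → 3³ + 7³ + 1³ = 27 + 343 + 1 = 371

371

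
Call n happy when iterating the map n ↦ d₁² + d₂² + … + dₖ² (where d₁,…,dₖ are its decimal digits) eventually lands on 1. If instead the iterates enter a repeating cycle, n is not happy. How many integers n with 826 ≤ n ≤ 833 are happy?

826: 826 → 104 → 17 → 50 → 25 → 29 → 85 → 89 → 145 → 42 → 20 → 4 → 16 → 37 → 58 → 89  (repeats 89)
827: 827 → 117 → 51 → 26 → 40 → 16 → 37 → 58 → 89 → 145 → 42 → 20 → 4 → 16  (repeats 16)
828: 828 → 132 → 14 → 17 → 50 → 25 → 29 → 85 → 89 → 145 → 42 → 20 → 4 → 16 → 37 → 58 → 89  (repeats 89)
829: 829 → 149 → 98 → 145 → 42 → 20 → 4 → 16 → 37 → 58 → 89 → 145  (repeats 145)
830: 830 → 73 → 58 → 89 → 145 → 42 → 20 → 4 → 16 → 37 → 58  (repeats 58)
831: 831 → 74 → 65 → 61 → 37 → 58 → 89 → 145 → 42 → 20 → 4 → 16 → 37  (repeats 37)
832: 832 → 77 → 98 → 145 → 42 → 20 → 4 → 16 → 37 → 58 → 89 → 145  (repeats 145)
833: 833 → 82 → 68 → 100 → 1  (reaches 1)
happy: 833

1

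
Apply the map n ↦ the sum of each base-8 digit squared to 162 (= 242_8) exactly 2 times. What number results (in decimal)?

162 = (2,4,2)_8 → 24
24 = (3,0)_8 → 9

9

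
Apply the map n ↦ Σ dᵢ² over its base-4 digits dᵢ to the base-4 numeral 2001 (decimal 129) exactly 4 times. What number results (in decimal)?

129 = (2,0,0,1)_4 → 2² + 0² + 0² + 1² = 4 + 0 + 0 + 1 = 5
5 = (1,1)_4 → 1² + 1² = 1 + 1 = 2
2 = (2)_4 → 2² = 4
4 = (1,0)_4 → 1² + 0² = 1 + 0 = 1

1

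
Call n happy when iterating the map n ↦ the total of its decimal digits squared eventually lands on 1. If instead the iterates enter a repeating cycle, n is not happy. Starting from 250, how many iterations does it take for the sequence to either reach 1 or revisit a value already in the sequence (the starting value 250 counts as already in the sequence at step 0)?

11

250 → 2² + 5² + 0² = 4 + 25 + 0 = 29
29 → 2² + 9² = 4 + 81 = 85
85 → 8² + 5² = 64 + 25 = 89
89 → 8² + 9² = 64 + 81 = 145
145 → 1² + 4² + 5² = 1 + 16 + 25 = 42
42 → 4² + 2² = 16 + 4 = 20
20 → 2² + 0² = 4 + 0 = 4
4 → 4² = 16
16 → 1² + 6² = 1 + 36 = 37
37 → 3² + 7² = 9 + 49 = 58
58 → 5² + 8² = 25 + 64 = 89  — 89 repeats.
That took 11 steps.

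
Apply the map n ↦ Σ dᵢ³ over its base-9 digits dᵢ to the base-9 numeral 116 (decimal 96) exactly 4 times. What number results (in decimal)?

638

96 = (1,1,6)_9 → 218
218 = (2,6,2)_9 → 232
232 = (2,7,7)_9 → 694
694 = (8,5,1)_9 → 638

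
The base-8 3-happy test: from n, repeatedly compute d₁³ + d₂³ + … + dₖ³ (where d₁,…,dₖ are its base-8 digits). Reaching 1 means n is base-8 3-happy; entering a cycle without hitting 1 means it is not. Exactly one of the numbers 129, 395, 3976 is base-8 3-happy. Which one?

129: 129 → 9 → 2 → 8 → 1  — reaches 1 (base-8 3-happy)
395: 395 → 244 → 307 → 307  — repeats 307 (not base-8 3-happy)
3976: 3976 → 560 → 217 → 55 → 559 → 469 → 476 → 434 → 440 → 559  — repeats 559 (not base-8 3-happy)

129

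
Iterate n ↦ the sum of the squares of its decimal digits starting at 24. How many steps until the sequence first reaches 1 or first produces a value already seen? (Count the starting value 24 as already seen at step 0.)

9

24 → 2² + 4² = 20
20 → 2² + 0² = 4
4 → 4² = 16
16 → 1² + 6² = 37
37 → 3² + 7² = 58
58 → 5² + 8² = 89
89 → 8² + 9² = 145
145 → 1² + 4² + 5² = 42
42 → 4² + 2² = 20  — 20 repeats.
That took 9 steps.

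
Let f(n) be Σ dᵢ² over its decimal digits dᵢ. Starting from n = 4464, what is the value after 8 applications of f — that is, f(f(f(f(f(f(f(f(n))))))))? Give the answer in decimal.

145

4464 → 84
84 → 80
80 → 64
64 → 52
52 → 29
29 → 85
85 → 89
89 → 145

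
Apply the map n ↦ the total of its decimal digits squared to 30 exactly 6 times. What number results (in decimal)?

58

30 → 9
9 → 81
81 → 65
65 → 61
61 → 37
37 → 58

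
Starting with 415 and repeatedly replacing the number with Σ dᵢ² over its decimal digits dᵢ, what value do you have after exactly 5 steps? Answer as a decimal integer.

37

415 → 4² + 1² + 5² = 16 + 1 + 25 = 42
42 → 4² + 2² = 16 + 4 = 20
20 → 2² + 0² = 4 + 0 = 4
4 → 4² = 16
16 → 1² + 6² = 1 + 36 = 37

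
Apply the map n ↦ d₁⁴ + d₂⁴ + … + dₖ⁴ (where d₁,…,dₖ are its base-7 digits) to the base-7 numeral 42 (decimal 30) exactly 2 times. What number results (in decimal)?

2002

30 = (4,2)_7 → 272
272 = (5,3,6)_7 → 2002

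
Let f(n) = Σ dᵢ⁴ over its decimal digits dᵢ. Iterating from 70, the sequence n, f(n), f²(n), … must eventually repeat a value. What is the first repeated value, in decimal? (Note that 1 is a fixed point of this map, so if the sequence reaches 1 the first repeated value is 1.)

13139

70 → 7⁴ + 0⁴ = 2401 + 0 = 2401
2401 → 2⁴ + 4⁴ + 0⁴ + 1⁴ = 16 + 256 + 0 + 1 = 273
273 → 2⁴ + 7⁴ + 3⁴ = 16 + 2401 + 81 = 2498
2498 → 2⁴ + 4⁴ + 9⁴ + 8⁴ = 16 + 256 + 6561 + 4096 = 10929
10929 → 1⁴ + 0⁴ + 9⁴ + 2⁴ + 9⁴ = 1 + 0 + 6561 + 16 + 6561 = 13139
13139 → 1⁴ + 3⁴ + 1⁴ + 3⁴ + 9⁴ = 1 + 81 + 1 + 81 + 6561 = 6725
6725 → 6⁴ + 7⁴ + 2⁴ + 5⁴ = 1296 + 2401 + 16 + 625 = 4338
4338 → 4⁴ + 3⁴ + 3⁴ + 8⁴ = 256 + 81 + 81 + 4096 = 4514
4514 → 4⁴ + 5⁴ + 1⁴ + 4⁴ = 256 + 625 + 1 + 256 = 1138
1138 → 1⁴ + 1⁴ + 3⁴ + 8⁴ = 1 + 1 + 81 + 4096 = 4179
4179 → 4⁴ + 1⁴ + 7⁴ + 9⁴ = 256 + 1 + 2401 + 6561 = 9219
9219 → 9⁴ + 2⁴ + 1⁴ + 9⁴ = 6561 + 16 + 1 + 6561 = 13139  — 13139 already appeared earlier.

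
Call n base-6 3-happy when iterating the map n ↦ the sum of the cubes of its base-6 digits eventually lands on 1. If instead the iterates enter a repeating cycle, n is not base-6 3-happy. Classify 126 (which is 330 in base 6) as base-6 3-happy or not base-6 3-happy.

not base-6 3-happy

126 = (3,3,0)_6 → 3³ + 3³ + 0³ = 54
54 = (1,3,0)_6 → 1³ + 3³ + 0³ = 28
28 = (4,4)_6 → 4³ + 4³ = 128
128 = (3,3,2)_6 → 3³ + 3³ + 2³ = 62
62 = (1,4,2)_6 → 1³ + 4³ + 2³ = 73
73 = (2,0,1)_6 → 2³ + 0³ + 1³ = 9
9 = (1,3)_6 → 1³ + 3³ = 28  — 28 already seen; the sequence cycles without reaching 1.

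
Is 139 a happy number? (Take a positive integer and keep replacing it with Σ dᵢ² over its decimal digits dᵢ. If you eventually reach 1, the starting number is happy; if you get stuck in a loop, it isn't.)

139 → 91
91 → 82
82 → 68
68 → 100
100 → 1  — reached 1.

happy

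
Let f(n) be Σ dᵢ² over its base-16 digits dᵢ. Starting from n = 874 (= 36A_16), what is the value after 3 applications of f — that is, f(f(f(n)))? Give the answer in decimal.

874 = (3,6,10)_16 → 3² + 6² + 10² = 145
145 = (9,1)_16 → 9² + 1² = 82
82 = (5,2)_16 → 5² + 2² = 29

29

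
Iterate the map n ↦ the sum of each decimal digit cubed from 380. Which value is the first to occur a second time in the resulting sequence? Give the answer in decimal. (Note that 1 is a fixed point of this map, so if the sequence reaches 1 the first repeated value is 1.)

371

380 → 3³ + 8³ + 0³ = 27 + 512 + 0 = 539
539 → 5³ + 3³ + 9³ = 125 + 27 + 729 = 881
881 → 8³ + 8³ + 1³ = 512 + 512 + 1 = 1025
1025 → 1³ + 0³ + 2³ + 5³ = 1 + 0 + 8 + 125 = 134
134 → 1³ + 3³ + 4³ = 1 + 27 + 64 = 92
92 → 9³ + 2³ = 729 + 8 = 737
737 → 7³ + 3³ + 7³ = 343 + 27 + 343 = 713
713 → 7³ + 1³ + 3³ = 343 + 1 + 27 = 371
371 → 3³ + 7³ + 1³ = 27 + 343 + 1 = 371  — 371 already appeared earlier.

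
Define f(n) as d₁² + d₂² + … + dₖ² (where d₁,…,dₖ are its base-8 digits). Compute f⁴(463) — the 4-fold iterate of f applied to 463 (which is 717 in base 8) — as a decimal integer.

463 = (7,1,7)_8 → 99
99 = (1,4,3)_8 → 26
26 = (3,2)_8 → 13
13 = (1,5)_8 → 26

26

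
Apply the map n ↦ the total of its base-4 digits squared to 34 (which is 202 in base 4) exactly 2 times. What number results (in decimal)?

4

34 = (2,0,2)_4 → 2² + 0² + 2² = 8
8 = (2,0)_4 → 2² + 0² = 4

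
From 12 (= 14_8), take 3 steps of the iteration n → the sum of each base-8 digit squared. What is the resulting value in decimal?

12 = (1,4)_8 → 1² + 4² = 17
17 = (2,1)_8 → 2² + 1² = 5
5 = (5)_8 → 5² = 25

25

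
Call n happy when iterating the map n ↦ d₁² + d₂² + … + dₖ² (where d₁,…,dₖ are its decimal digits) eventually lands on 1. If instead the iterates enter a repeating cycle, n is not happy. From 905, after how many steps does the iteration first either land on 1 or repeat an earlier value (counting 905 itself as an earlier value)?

10

905 → 9² + 0² + 5² = 106
106 → 1² + 0² + 6² = 37
37 → 3² + 7² = 58
58 → 5² + 8² = 89
89 → 8² + 9² = 145
145 → 1² + 4² + 5² = 42
42 → 4² + 2² = 20
20 → 2² + 0² = 4
4 → 4² = 16
16 → 1² + 6² = 37  — 37 repeats.
That took 10 steps.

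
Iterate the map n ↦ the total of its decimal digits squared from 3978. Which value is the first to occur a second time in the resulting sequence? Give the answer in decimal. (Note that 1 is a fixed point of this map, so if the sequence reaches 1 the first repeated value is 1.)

3978 → 3² + 9² + 7² + 8² = 203
203 → 2² + 0² + 3² = 13
13 → 1² + 3² = 10
10 → 1² + 0² = 1  — reached the fixed point 1.
1 → 1, so 1 is the first repeated value.

1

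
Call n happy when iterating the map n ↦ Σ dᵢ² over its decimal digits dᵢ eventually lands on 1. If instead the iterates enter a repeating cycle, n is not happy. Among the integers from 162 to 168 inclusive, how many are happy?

162: 162 → 41 → 17 → 50 → 25 → 29 → 85 → 89 → 145 → 42 → 20 → 4 → 16 → 37 → 58 → 89  — not happy
163: 163 → 46 → 52 → 29 → 85 → 89 → 145 → 42 → 20 → 4 → 16 → 37 → 58 → 89  — not happy
164: 164 → 53 → 34 → 25 → 29 → 85 → 89 → 145 → 42 → 20 → 4 → 16 → 37 → 58 → 89  — not happy
165: 165 → 62 → 40 → 16 → 37 → 58 → 89 → 145 → 42 → 20 → 4 → 16  — not happy
166: 166 → 73 → 58 → 89 → 145 → 42 → 20 → 4 → 16 → 37 → 58  — not happy
167: 167 → 86 → 100 → 1  — happy
168: 168 → 101 → 2 → 4 → 16 → 37 → 58 → 89 → 145 → 42 → 20 → 4  — not happy
happy: 167

1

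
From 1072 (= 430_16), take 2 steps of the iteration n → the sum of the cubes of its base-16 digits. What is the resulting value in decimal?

1072 = (4,3,0)_16 → 4³ + 3³ + 0³ = 64 + 27 + 0 = 91
91 = (5,11)_16 → 5³ + 11³ = 125 + 1331 = 1456

1456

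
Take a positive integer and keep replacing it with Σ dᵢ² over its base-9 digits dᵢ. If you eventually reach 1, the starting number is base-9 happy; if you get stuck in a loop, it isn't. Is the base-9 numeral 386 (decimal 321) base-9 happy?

not base-9 happy

321 = (3,8,6)_9 → 3² + 8² + 6² = 109
109 = (1,3,1)_9 → 1² + 3² + 1² = 11
11 = (1,2)_9 → 1² + 2² = 5
5 = (5)_9 → 5² = 25
25 = (2,7)_9 → 2² + 7² = 53
53 = (5,8)_9 → 5² + 8² = 89
89 = (1,0,8)_9 → 1² + 0² + 8² = 65
65 = (7,2)_9 → 7² + 2² = 53  — 53 already seen; the sequence cycles without reaching 1.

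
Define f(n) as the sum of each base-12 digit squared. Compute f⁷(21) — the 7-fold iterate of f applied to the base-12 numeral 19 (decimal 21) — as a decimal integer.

5

21 = (1,9)_12 → 1² + 9² = 1 + 81 = 82
82 = (6,10)_12 → 6² + 10² = 36 + 100 = 136
136 = (11,4)_12 → 11² + 4² = 121 + 16 = 137
137 = (11,5)_12 → 11² + 5² = 121 + 25 = 146
146 = (1,0,2)_12 → 1² + 0² + 2² = 1 + 0 + 4 = 5
5 = (5)_12 → 5² = 25
25 = (2,1)_12 → 2² + 1² = 4 + 1 = 5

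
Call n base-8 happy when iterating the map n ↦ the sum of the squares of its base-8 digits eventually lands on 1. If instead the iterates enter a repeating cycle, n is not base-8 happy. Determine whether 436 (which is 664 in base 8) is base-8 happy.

436 = (6,6,4)_8 → 6² + 6² + 4² = 88
88 = (1,3,0)_8 → 1² + 3² + 0² = 10
10 = (1,2)_8 → 1² + 2² = 5
5 = (5)_8 → 5² = 25
25 = (3,1)_8 → 3² + 1² = 10  — 10 already seen; the sequence cycles without reaching 1.

not base-8 happy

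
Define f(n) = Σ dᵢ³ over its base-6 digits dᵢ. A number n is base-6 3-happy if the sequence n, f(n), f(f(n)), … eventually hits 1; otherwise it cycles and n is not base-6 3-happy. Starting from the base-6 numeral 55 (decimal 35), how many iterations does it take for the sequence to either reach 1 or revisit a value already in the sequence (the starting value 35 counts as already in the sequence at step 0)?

35 = (5,5)_6 → 5³ + 5³ = 250
250 = (1,0,5,4)_6 → 1³ + 0³ + 5³ + 4³ = 190
190 = (5,1,4)_6 → 5³ + 1³ + 4³ = 190  — 190 repeats.
That took 3 steps.

3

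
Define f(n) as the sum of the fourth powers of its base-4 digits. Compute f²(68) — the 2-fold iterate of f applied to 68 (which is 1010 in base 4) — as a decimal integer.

68 = (1,0,1,0)_4 → 1⁴ + 0⁴ + 1⁴ + 0⁴ = 2
2 = (2)_4 → 2⁴ = 16

16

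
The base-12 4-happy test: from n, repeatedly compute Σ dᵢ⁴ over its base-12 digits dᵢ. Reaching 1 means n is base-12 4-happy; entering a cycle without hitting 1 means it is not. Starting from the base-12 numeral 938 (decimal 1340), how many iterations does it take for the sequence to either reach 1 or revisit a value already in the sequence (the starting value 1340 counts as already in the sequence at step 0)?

1340 = (9,3,8)_12 → 10738
10738 = (6,2,6,10)_12 → 12608
12608 = (7,3,6,8)_12 → 7874
7874 = (4,6,8,2)_12 → 5664
5664 = (3,3,4,0)_12 → 418
418 = (2,10,10)_12 → 20016
20016 = (11,7,0,0)_12 → 17042
17042 = (9,10,4,2)_12 → 16833
16833 = (9,8,10,9)_12 → 27218
27218 = (1,3,9,0,2)_12 → 6659
6659 = (3,10,2,11)_12 → 24738
24738 = (1,2,3,9,6)_12 → 7955
7955 = (4,7,2,11)_12 → 17314
17314 = (10,0,2,10)_12 → 20016  — 20016 repeats.
That took 14 steps.

14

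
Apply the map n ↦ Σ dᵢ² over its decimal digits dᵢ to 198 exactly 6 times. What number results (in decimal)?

198 → 1² + 9² + 8² = 146
146 → 1² + 4² + 6² = 53
53 → 5² + 3² = 34
34 → 3² + 4² = 25
25 → 2² + 5² = 29
29 → 2² + 9² = 85

85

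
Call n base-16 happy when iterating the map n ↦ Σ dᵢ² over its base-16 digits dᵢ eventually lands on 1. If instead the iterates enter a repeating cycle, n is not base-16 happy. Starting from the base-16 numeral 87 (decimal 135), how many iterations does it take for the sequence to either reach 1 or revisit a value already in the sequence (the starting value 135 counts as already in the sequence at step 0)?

8

135 = (8,7)_16 → 8² + 7² = 64 + 49 = 113
113 = (7,1)_16 → 7² + 1² = 49 + 1 = 50
50 = (3,2)_16 → 3² + 2² = 9 + 4 = 13
13 = (13)_16 → 13² = 169
169 = (10,9)_16 → 10² + 9² = 100 + 81 = 181
181 = (11,5)_16 → 11² + 5² = 121 + 25 = 146
146 = (9,2)_16 → 9² + 2² = 81 + 4 = 85
85 = (5,5)_16 → 5² + 5² = 25 + 25 = 50  — 50 repeats.
That took 8 steps.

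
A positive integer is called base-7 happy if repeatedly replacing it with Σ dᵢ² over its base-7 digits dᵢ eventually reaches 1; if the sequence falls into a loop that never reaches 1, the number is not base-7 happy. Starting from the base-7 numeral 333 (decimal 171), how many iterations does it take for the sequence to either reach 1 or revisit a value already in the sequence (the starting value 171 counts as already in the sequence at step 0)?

171 = (3,3,3)_7 → 3² + 3² + 3² = 27
27 = (3,6)_7 → 3² + 6² = 45
45 = (6,3)_7 → 6² + 3² = 45  — 45 repeats.
That took 3 steps.

3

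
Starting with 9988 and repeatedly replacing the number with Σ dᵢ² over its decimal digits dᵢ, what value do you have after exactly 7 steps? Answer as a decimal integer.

9988 → 290
290 → 85
85 → 89
89 → 145
145 → 42
42 → 20
20 → 4

4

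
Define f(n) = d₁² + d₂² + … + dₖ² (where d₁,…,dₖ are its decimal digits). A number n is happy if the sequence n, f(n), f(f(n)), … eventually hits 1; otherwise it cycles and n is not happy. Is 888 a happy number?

happy

888 → 192
192 → 86
86 → 100
100 → 1  — reached 1.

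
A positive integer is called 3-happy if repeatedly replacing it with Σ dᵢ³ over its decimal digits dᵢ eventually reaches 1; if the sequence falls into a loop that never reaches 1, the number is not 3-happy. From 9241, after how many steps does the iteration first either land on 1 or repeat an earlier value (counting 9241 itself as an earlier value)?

9241 → 9³ + 2³ + 4³ + 1³ = 729 + 8 + 64 + 1 = 802
802 → 8³ + 0³ + 2³ = 512 + 0 + 8 = 520
520 → 5³ + 2³ + 0³ = 125 + 8 + 0 = 133
133 → 1³ + 3³ + 3³ = 1 + 27 + 27 = 55
55 → 5³ + 5³ = 125 + 125 = 250
250 → 2³ + 5³ + 0³ = 8 + 125 + 0 = 133  — 133 repeats.
That took 6 steps.

6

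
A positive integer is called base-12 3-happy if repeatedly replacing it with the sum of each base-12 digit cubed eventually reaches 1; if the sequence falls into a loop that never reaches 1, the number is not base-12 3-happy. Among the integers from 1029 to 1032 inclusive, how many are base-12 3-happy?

1029: 1029 → 1073 → 593 → 190 → 1028 → 856 → 1520 → 1728 → 1  — base-12 3-happy
1030: 1030 → 1344 → 793 → 342 → 288 → 8 → 512 → 755 → 1464 → 1008 → 343 → 415 → 1351 → 1136 → 1855 → 1344  — not base-12 3-happy
1031: 1031 → 1675 → 2017 → 10 → 1000 → 1611 → 1366 → 1854 → 1217 → 762 → 368 → 736 → 190 → 1028 → 856 → 1520 → 1728 → 1  — base-12 3-happy
1032: 1032 → 351 → 160 → 66 → 341 → 197 → 190 → 1028 → 856 → 1520 → 1728 → 1  — base-12 3-happy
base-12 3-happy: 1029, 1031, 1032

3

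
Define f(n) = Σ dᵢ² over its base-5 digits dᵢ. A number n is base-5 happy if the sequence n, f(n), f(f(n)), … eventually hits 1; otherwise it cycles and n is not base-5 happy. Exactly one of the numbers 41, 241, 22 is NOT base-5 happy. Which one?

41: 41 → 11 → 5 → 1  — reaches 1 (base-5 happy)
241: 241 → 27 → 5 → 1  — reaches 1 (base-5 happy)
22: 22 → 20 → 16 → 10 → 4 → 16  — repeats 16 (not base-5 happy)

22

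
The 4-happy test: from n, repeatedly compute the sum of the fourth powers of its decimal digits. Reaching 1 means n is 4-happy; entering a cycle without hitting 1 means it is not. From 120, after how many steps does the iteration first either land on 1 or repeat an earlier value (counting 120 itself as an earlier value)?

5

120 → 17
17 → 2402
2402 → 288
288 → 8208
8208 → 8208  — 8208 repeats.
That took 5 steps.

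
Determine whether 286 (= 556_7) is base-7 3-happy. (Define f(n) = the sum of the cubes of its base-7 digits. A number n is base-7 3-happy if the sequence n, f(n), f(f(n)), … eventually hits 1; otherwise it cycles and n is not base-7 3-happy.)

not base-7 3-happy

286 = (5,5,6)_7 → 5³ + 5³ + 6³ = 466
466 = (1,2,3,4)_7 → 1³ + 2³ + 3³ + 4³ = 100
100 = (2,0,2)_7 → 2³ + 0³ + 2³ = 16
16 = (2,2)_7 → 2³ + 2³ = 16  — 16 already seen; the sequence cycles without reaching 1.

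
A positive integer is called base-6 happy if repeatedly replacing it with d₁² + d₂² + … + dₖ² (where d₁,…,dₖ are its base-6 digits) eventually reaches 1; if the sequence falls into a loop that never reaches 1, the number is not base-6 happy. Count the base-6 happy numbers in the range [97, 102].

1

97: 97 → 21 → 18 → 9 → 10 → 17 → 29 → 41 → 26 → 20 → 13 → 5 → 25 → 17  (repeats 17)
98: 98 → 24 → 16 → 20 → 13 → 5 → 25 → 17 → 29 → 41 → 26 → 20  (repeats 20)
99: 99 → 29 → 41 → 26 → 20 → 13 → 5 → 25 → 17 → 29  (repeats 29)
100: 100 → 36 → 1  (reaches 1)
101: 101 → 45 → 11 → 26 → 20 → 13 → 5 → 25 → 17 → 29 → 41 → 26  (repeats 26)
102: 102 → 29 → 41 → 26 → 20 → 13 → 5 → 25 → 17 → 29  (repeats 29)
base-6 happy: 100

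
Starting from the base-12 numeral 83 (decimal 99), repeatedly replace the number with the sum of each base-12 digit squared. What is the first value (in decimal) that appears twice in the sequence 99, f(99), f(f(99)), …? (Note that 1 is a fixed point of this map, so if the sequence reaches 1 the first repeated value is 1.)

99 = (8,3)_12 → 8² + 3² = 73
73 = (6,1)_12 → 6² + 1² = 37
37 = (3,1)_12 → 3² + 1² = 10
10 = (10)_12 → 10² = 100
100 = (8,4)_12 → 8² + 4² = 80
80 = (6,8)_12 → 6² + 8² = 100  — 100 already appeared earlier.

100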